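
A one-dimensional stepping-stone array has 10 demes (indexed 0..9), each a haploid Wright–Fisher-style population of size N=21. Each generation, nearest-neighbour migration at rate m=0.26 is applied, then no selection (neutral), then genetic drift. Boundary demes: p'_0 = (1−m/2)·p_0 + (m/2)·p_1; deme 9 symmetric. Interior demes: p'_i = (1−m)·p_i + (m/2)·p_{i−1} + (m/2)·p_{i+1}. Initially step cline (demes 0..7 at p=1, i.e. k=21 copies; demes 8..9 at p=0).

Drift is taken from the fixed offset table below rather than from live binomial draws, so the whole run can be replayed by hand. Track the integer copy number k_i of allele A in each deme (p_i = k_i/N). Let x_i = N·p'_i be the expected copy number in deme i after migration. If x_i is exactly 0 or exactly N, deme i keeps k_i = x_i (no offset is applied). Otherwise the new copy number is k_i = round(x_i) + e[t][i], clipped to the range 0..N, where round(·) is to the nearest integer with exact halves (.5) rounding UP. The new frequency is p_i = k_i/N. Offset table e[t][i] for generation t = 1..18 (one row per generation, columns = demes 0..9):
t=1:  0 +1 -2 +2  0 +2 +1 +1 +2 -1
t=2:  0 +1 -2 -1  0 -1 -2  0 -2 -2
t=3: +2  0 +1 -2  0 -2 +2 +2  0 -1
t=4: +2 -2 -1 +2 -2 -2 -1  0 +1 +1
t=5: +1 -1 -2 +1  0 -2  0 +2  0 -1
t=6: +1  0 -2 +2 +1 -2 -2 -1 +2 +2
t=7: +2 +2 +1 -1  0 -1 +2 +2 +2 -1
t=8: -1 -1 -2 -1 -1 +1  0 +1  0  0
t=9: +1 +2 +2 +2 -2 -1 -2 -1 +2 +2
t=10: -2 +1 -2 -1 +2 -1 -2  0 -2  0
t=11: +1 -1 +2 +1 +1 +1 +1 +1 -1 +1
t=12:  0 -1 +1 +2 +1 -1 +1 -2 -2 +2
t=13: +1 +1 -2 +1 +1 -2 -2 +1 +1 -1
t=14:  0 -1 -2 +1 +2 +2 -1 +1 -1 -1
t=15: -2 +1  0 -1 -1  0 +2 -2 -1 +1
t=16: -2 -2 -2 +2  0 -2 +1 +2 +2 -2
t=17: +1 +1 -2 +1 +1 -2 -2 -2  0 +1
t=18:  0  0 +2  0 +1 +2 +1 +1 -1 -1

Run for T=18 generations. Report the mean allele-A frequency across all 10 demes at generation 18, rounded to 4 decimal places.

0.8143

t=0: k=[21 21 21 21 21 21 21 21 0 0]
t=1: x=[21.0000 21.0000 21.0000 21.0000 21.0000 21.0000 21.0000 18.2700 2.7300 0.0000] k=[21 21 21 21 21 21 21 19 5 0]
t=2: x=[21.0000 21.0000 21.0000 21.0000 21.0000 21.0000 20.7400 17.4400 6.1700 0.6500] k=[21 21 21 21 21 21 19 17 4 0]
t=3: x=[21.0000 21.0000 21.0000 21.0000 21.0000 20.7400 19.0000 15.5700 5.1700 0.5200] k=[21 21 21 21 21 19 21 18 5 0]
t=4: x=[21.0000 21.0000 21.0000 21.0000 20.7400 19.5200 20.3500 16.7000 6.0400 0.6500] k=[21 21 21 21 19 18 19 17 7 2]
t=5: x=[21.0000 21.0000 21.0000 20.7400 19.1300 18.2600 18.6100 15.9600 7.6500 2.6500] k=[21 21 21 21 19 16 19 18 8 2]
t=6: x=[21.0000 21.0000 21.0000 20.7400 18.8700 16.7800 18.4800 16.8300 8.5200 2.7800] k=[21 21 21 21 20 15 16 16 11 5]
t=7: x=[21.0000 21.0000 21.0000 20.8700 19.4800 15.7800 15.8700 15.3500 10.8700 5.7800] k=[21 21 21 20 19 15 18 17 13 5]
t=8: x=[21.0000 21.0000 20.8700 20.0000 18.6100 15.9100 17.4800 16.6100 12.4800 6.0400] k=[21 21 19 19 18 17 17 18 12 6]
t=9: x=[21.0000 20.7400 19.2600 18.8700 18.0000 17.1300 17.1300 17.0900 12.0000 6.7800] k=[21 21 21 21 16 16 15 16 14 9]
t=10: x=[21.0000 21.0000 21.0000 20.3500 16.6500 15.8700 15.2600 15.6100 13.6100 9.6500] k=[21 21 21 19 19 15 13 16 12 10]
t=11: x=[21.0000 21.0000 20.7400 19.2600 18.4800 15.2600 13.6500 15.0900 12.2600 10.2600] k=[21 21 21 20 19 16 15 16 11 11]
t=12: x=[21.0000 21.0000 20.8700 20.0000 18.7400 16.2600 15.2600 15.2200 11.6500 11.0000] k=[21 21 21 21 20 15 16 13 10 13]
t=13: x=[21.0000 21.0000 21.0000 20.8700 19.4800 15.7800 15.4800 13.0000 10.7800 12.6100] k=[21 21 21 21 20 14 13 14 12 12]
t=14: x=[21.0000 21.0000 21.0000 20.8700 19.3500 14.6500 13.2600 13.6100 12.2600 12.0000] k=[21 21 21 21 21 17 12 15 11 11]
t=15: x=[21.0000 21.0000 21.0000 21.0000 20.4800 16.8700 13.0400 14.0900 11.5200 11.0000] k=[21 21 21 21 19 17 15 12 11 12]
t=16: x=[21.0000 21.0000 21.0000 20.7400 19.0000 17.0000 14.8700 12.2600 11.2600 11.8700] k=[21 21 21 21 19 15 16 14 13 10]
t=17: x=[21.0000 21.0000 21.0000 20.7400 18.7400 15.6500 15.6100 14.1300 12.7400 10.3900] k=[21 21 21 21 20 14 14 12 13 11]
t=18: x=[21.0000 21.0000 21.0000 20.8700 19.3500 14.7800 13.7400 12.3900 12.6100 11.2600] k=[21 21 21 21 20 17 15 13 12 10]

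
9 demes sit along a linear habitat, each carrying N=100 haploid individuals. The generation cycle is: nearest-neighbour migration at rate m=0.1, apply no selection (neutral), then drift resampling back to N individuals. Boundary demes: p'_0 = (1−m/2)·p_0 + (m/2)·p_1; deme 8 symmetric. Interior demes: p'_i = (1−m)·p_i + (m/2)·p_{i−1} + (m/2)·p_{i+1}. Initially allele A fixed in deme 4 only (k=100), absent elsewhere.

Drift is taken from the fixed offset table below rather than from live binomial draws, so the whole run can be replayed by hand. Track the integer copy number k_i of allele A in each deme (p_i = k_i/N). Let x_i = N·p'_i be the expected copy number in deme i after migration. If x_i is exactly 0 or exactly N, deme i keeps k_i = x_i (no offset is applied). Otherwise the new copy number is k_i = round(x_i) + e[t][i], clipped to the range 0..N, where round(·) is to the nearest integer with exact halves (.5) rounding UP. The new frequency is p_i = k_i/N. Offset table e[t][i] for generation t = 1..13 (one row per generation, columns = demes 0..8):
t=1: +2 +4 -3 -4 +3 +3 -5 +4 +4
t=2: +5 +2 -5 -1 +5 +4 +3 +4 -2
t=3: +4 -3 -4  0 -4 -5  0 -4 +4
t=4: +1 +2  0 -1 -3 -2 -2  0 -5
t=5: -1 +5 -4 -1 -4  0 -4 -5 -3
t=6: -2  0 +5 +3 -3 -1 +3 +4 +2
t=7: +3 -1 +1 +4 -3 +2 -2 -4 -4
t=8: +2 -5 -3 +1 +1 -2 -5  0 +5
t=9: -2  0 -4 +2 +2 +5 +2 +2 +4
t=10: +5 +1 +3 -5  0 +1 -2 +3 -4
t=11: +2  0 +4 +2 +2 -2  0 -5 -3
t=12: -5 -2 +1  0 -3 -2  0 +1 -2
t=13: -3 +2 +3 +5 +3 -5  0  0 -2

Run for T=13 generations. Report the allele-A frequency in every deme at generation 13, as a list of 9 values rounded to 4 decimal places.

[0.0000, 0.0300, 0.1400, 0.2700, 0.3800, 0.1500, 0.0500, 0.0100, 0.0000]

t=0: k=[0 0 0 0 100 0 0 0 0]
t=1: x=[0.0000 0.0000 0.0000 5.0000 90.0000 5.0000 0.0000 0.0000 0.0000] k=[0 0 0 1 93 8 0 0 0]
t=2: x=[0.0000 0.0000 0.0500 5.5500 84.1500 11.8500 0.4000 0.0000 0.0000] k=[0 0 0 5 89 16 3 0 0]
t=3: x=[0.0000 0.0000 0.2500 8.9500 81.1500 19.0000 3.5000 0.1500 0.0000] k=[0 0 0 9 77 14 4 0 0]
t=4: x=[0.0000 0.0000 0.4500 11.9500 70.4500 16.6500 4.3000 0.2000 0.0000] k=[0 0 0 11 67 15 2 0 0]
t=5: x=[0.0000 0.0000 0.5500 13.2500 61.6000 16.9500 2.5500 0.1000 0.0000] k=[0 0 0 12 58 17 0 0 0]
t=6: x=[0.0000 0.0000 0.6000 13.7000 53.6500 18.2000 0.8500 0.0000 0.0000] k=[0 0 6 17 51 17 4 0 0]
t=7: x=[0.0000 0.3000 6.2500 18.1500 47.6000 18.0500 4.4500 0.2000 0.0000] k=[0 0 7 22 45 20 2 0 0]
t=8: x=[0.0000 0.3500 7.4000 22.4000 42.6000 20.3500 2.8000 0.1000 0.0000] k=[0 0 4 23 44 18 0 0 0]
t=9: x=[0.0000 0.2000 4.7500 23.1000 41.6500 18.4000 0.9000 0.0000 0.0000] k=[0 0 1 25 44 23 3 0 0]
t=10: x=[0.0000 0.0500 2.1500 24.7500 42.0000 23.0500 3.8500 0.1500 0.0000] k=[0 1 5 20 42 24 2 3 0]
t=11: x=[0.0500 1.1500 5.5500 20.3500 40.0000 23.8000 3.1500 2.8000 0.1500] k=[2 1 10 22 42 22 3 0 0]
t=12: x=[1.9500 1.5000 10.1500 22.4000 40.0000 22.0500 3.8000 0.1500 0.0000] k=[0 0 11 22 37 20 4 1 0]
t=13: x=[0.0000 0.5500 11.0000 22.2000 35.4000 20.0500 4.6500 1.1000 0.0500] k=[0 3 14 27 38 15 5 1 0]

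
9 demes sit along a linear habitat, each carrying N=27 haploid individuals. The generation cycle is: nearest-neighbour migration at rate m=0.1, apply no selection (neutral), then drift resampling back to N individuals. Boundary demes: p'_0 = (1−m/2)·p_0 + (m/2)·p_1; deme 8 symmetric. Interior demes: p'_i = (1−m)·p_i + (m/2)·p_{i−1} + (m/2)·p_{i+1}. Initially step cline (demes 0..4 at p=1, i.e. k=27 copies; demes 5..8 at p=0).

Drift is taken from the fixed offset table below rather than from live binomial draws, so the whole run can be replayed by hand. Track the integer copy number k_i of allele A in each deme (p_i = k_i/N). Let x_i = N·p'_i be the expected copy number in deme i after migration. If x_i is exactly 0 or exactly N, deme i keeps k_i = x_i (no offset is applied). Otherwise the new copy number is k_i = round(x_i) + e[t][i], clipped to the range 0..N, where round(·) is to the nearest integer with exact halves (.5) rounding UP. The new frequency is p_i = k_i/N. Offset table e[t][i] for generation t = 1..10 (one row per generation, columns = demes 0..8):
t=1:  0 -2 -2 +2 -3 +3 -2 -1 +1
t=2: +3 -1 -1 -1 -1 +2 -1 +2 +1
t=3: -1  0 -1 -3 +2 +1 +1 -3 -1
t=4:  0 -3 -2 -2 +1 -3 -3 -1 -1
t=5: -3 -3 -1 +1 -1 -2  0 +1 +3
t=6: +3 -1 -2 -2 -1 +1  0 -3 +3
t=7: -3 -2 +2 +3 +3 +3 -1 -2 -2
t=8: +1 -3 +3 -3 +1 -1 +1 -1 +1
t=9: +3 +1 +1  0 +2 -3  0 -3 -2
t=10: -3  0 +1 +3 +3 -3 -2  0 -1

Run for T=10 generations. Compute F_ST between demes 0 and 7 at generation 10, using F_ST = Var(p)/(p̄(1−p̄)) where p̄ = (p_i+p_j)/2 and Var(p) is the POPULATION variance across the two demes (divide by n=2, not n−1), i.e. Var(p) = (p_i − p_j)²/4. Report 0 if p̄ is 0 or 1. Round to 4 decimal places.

0.8000

t=0: k=[27 27 27 27 27 0 0 0 0]
t=1: x=[27.0000 27.0000 27.0000 27.0000 25.6500 1.3500 0.0000 0.0000 0.0000] k=[27 27 27 27 23 4 0 0 0]
t=2: x=[27.0000 27.0000 27.0000 26.8000 22.2500 4.7500 0.2000 0.0000 0.0000] k=[27 27 27 26 21 7 0 0 0]
t=3: x=[27.0000 27.0000 26.9500 25.8000 20.5500 7.3500 0.3500 0.0000 0.0000] k=[27 27 26 23 23 8 1 0 0]
t=4: x=[27.0000 26.9500 25.9000 23.1500 22.2500 8.4000 1.3000 0.0500 0.0000] k=[27 24 24 21 23 5 0 0 0]
t=5: x=[26.8500 24.1500 23.8500 21.2500 22.0000 5.6500 0.2500 0.0000 0.0000] k=[24 21 23 22 21 4 0 0 0]
t=6: x=[23.8500 21.2500 22.8500 22.0000 20.2000 4.6500 0.2000 0.0000 0.0000] k=[27 20 21 20 19 6 0 0 0]
t=7: x=[26.6500 20.4000 20.9000 20.0000 18.4000 6.3500 0.3000 0.0000 0.0000] k=[24 18 23 23 21 9 0 0 0]
t=8: x=[23.7000 18.5500 22.7500 22.9000 20.5000 9.1500 0.4500 0.0000 0.0000] k=[25 16 26 20 22 8 1 0 0]
t=9: x=[24.5500 16.9500 25.2000 20.4000 21.2000 8.3500 1.3000 0.0500 0.0000] k=[27 18 26 20 23 5 1 0 0]
t=10: x=[26.5500 18.8500 25.3000 20.4500 21.9500 5.7000 1.1500 0.0500 0.0000] k=[24 19 26 23 25 3 0 0 0]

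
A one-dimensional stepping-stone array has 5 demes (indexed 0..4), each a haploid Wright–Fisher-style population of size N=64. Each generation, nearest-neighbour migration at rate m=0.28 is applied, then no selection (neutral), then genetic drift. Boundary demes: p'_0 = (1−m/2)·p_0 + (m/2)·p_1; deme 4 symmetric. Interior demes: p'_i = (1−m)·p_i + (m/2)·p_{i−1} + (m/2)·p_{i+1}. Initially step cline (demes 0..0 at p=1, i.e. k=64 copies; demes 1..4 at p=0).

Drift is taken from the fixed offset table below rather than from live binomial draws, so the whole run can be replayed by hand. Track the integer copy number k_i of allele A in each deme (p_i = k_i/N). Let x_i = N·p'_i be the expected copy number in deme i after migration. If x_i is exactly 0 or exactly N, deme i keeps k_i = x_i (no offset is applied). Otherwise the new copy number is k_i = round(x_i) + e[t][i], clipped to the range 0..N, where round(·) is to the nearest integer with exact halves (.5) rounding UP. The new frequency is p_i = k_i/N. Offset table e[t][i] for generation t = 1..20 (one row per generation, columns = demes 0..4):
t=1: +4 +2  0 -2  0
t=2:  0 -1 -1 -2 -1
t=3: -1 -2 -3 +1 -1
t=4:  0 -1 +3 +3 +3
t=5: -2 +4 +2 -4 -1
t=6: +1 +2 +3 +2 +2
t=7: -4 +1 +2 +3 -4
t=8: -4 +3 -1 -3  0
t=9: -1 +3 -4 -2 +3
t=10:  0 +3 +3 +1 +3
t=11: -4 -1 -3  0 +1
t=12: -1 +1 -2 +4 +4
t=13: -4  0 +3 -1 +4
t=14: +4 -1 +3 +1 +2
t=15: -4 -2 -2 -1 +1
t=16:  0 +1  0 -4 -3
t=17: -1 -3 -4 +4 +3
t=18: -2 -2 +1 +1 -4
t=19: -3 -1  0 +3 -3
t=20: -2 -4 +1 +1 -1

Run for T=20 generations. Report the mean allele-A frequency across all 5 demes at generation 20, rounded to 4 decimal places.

t=0: k=[64 0 0 0 0]
t=1: x=[55.0400 8.9600 0.0000 0.0000 0.0000] k=[59 11 0 0 0]
t=2: x=[52.2800 16.1800 1.5400 0.0000 0.0000] k=[52 15 1 0 0]
t=3: x=[46.8200 18.2200 2.8200 0.1400 0.0000] k=[46 16 0 1 0]
t=4: x=[41.8000 17.9600 2.3800 0.7200 0.1400] k=[42 17 5 4 3]
t=5: x=[38.5000 18.8200 6.5400 4.0000 3.1400] k=[37 23 9 0 2]
t=6: x=[35.0400 23.0000 9.7000 1.5400 1.7200] k=[36 25 13 4 4]
t=7: x=[34.4600 24.8600 13.4200 5.2600 4.0000] k=[30 26 15 8 0]
t=8: x=[29.4400 25.0200 15.5600 7.8600 1.1200] k=[25 28 15 5 1]
t=9: x=[25.4200 25.7600 15.4200 5.8400 1.5600] k=[24 29 11 4 5]
t=10: x=[24.7000 25.7800 12.5400 5.1200 4.8600] k=[25 29 16 6 8]
t=11: x=[25.5600 26.6200 16.4200 7.6800 7.7200] k=[22 26 13 8 9]
t=12: x=[22.5600 23.6200 14.1200 8.8400 8.8600] k=[22 25 12 13 13]
t=13: x=[22.4200 22.7600 13.9600 12.8600 13.0000] k=[18 23 17 12 17]
t=14: x=[18.7000 21.4600 17.1400 13.4000 16.3000] k=[23 20 20 14 18]
t=15: x=[22.5800 20.4200 19.1600 15.4000 17.4400] k=[19 18 17 14 18]
t=16: x=[18.8600 18.0000 16.7200 14.9800 17.4400] k=[19 19 17 11 14]
t=17: x=[19.0000 18.7200 16.4400 12.2600 13.5800] k=[18 16 12 16 17]
t=18: x=[17.7200 15.7200 13.1200 15.5800 16.8600] k=[16 14 14 17 13]
t=19: x=[15.7200 14.2800 14.4200 16.0200 13.5600] k=[13 13 14 19 11]
t=20: x=[13.0000 13.1400 14.5600 17.1800 12.1200] k=[11 9 16 18 11]

0.2031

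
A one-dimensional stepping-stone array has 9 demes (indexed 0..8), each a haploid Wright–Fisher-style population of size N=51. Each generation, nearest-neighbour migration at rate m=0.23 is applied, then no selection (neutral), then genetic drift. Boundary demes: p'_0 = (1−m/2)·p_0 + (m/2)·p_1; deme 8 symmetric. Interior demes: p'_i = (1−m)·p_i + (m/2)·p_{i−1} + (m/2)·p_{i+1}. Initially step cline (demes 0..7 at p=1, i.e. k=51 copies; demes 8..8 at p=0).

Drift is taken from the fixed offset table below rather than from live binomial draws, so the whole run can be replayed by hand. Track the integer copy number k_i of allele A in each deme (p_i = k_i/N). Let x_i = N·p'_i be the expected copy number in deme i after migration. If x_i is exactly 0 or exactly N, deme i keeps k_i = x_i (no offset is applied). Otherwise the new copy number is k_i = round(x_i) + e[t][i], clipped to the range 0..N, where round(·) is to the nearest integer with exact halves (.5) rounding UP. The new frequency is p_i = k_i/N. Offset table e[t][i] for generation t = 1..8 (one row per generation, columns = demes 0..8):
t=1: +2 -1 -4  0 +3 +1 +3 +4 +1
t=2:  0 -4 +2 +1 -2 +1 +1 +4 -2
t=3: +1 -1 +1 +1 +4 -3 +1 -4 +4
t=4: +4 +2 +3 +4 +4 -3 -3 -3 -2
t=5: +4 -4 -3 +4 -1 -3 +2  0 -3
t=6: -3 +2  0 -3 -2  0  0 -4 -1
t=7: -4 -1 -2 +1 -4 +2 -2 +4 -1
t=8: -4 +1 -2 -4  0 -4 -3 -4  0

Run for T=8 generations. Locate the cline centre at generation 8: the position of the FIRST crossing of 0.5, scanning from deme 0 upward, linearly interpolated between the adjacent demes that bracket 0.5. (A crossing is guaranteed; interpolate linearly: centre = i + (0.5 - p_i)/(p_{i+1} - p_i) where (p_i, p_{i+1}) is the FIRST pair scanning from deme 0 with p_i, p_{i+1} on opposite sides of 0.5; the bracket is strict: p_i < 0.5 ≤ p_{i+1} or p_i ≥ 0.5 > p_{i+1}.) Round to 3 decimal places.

t=0: k=[51 51 51 51 51 51 51 51 0]
t=1: x=[51.0000 51.0000 51.0000 51.0000 51.0000 51.0000 51.0000 45.1350 5.8650] k=[51 51 51 51 51 51 51 49 7]
t=2: x=[51.0000 51.0000 51.0000 51.0000 51.0000 51.0000 50.7700 44.4000 11.8300] k=[51 51 51 51 51 51 51 48 10]
t=3: x=[51.0000 51.0000 51.0000 51.0000 51.0000 51.0000 50.6550 43.9750 14.3700] k=[51 51 51 51 51 51 51 40 18]
t=4: x=[51.0000 51.0000 51.0000 51.0000 51.0000 51.0000 49.7350 38.7350 20.5300] k=[51 51 51 51 51 51 47 36 19]
t=5: x=[51.0000 51.0000 51.0000 51.0000 51.0000 50.5400 46.1950 35.3100 20.9550] k=[51 51 51 51 51 48 48 35 18]
t=6: x=[51.0000 51.0000 51.0000 51.0000 50.6550 48.3450 46.5050 34.5400 19.9550] k=[51 51 51 51 49 48 47 31 19]
t=7: x=[51.0000 51.0000 51.0000 50.7700 49.1150 48.0000 45.2750 31.4600 20.3800] k=[51 51 51 51 45 50 43 35 19]
t=8: x=[51.0000 51.0000 51.0000 50.3100 46.2650 48.6200 42.8850 34.0800 20.8400] k=[51 51 51 46 46 45 40 30 21]

7.500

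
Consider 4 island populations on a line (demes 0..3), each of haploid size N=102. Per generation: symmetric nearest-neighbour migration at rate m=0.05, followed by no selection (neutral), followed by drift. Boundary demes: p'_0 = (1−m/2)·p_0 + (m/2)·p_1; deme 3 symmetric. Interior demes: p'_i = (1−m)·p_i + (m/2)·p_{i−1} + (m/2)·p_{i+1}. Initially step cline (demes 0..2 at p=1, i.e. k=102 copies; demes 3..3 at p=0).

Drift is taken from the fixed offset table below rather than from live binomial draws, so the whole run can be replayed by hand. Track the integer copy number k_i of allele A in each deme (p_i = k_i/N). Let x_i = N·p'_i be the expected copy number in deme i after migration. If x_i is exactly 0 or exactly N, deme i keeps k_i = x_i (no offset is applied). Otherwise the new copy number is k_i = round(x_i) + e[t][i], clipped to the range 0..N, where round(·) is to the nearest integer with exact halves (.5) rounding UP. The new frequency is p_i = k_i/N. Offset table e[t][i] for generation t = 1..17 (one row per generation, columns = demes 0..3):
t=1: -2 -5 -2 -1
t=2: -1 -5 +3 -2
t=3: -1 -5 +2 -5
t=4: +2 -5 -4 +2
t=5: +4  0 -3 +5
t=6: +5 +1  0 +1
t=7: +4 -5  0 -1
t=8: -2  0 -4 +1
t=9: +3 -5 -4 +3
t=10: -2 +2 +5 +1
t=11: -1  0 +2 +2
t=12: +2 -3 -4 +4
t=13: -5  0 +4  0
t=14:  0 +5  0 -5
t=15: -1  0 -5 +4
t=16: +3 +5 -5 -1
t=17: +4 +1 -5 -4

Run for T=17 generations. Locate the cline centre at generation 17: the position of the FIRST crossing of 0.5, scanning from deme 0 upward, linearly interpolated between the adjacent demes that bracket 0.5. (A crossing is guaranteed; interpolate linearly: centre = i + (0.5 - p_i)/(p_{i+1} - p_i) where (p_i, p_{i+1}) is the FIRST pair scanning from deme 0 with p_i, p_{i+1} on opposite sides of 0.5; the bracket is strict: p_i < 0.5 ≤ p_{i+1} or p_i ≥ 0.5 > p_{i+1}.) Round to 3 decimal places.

t=0: k=[102 102 102 0]
t=1: x=[102.0000 102.0000 99.4500 2.5500] k=[102 102 97 2]
t=2: x=[102.0000 101.8750 94.7500 4.3750] k=[102 97 98 2]
t=3: x=[101.8750 97.1500 95.5750 4.4000] k=[101 92 98 0]
t=4: x=[100.7750 92.3750 95.4000 2.4500] k=[102 87 91 4]
t=5: x=[101.6250 87.4750 88.7250 6.1750] k=[102 87 86 11]
t=6: x=[101.6250 87.3500 84.1500 12.8750] k=[102 88 84 14]
t=7: x=[101.6500 88.2500 82.3500 15.7500] k=[102 83 82 15]
t=8: x=[101.5250 83.4500 80.3500 16.6750] k=[100 83 76 18]
t=9: x=[99.5750 83.2500 74.7250 19.4500] k=[102 78 71 22]
t=10: x=[101.4000 78.4250 69.9500 23.2250] k=[99 80 75 24]
t=11: x=[98.5250 80.3500 73.8500 25.2750] k=[98 80 76 27]
t=12: x=[97.5500 80.3500 74.8750 28.2250] k=[100 77 71 32]
t=13: x=[99.4250 77.4250 70.1750 32.9750] k=[94 77 74 33]
t=14: x=[93.5750 77.3500 73.0500 34.0250] k=[94 82 73 29]
t=15: x=[93.7000 82.0750 72.1250 30.1000] k=[93 82 67 34]
t=16: x=[92.7250 81.9000 66.5500 34.8250] k=[96 87 62 34]
t=17: x=[95.7750 86.6000 61.9250 34.7000] k=[100 88 57 31]

2.231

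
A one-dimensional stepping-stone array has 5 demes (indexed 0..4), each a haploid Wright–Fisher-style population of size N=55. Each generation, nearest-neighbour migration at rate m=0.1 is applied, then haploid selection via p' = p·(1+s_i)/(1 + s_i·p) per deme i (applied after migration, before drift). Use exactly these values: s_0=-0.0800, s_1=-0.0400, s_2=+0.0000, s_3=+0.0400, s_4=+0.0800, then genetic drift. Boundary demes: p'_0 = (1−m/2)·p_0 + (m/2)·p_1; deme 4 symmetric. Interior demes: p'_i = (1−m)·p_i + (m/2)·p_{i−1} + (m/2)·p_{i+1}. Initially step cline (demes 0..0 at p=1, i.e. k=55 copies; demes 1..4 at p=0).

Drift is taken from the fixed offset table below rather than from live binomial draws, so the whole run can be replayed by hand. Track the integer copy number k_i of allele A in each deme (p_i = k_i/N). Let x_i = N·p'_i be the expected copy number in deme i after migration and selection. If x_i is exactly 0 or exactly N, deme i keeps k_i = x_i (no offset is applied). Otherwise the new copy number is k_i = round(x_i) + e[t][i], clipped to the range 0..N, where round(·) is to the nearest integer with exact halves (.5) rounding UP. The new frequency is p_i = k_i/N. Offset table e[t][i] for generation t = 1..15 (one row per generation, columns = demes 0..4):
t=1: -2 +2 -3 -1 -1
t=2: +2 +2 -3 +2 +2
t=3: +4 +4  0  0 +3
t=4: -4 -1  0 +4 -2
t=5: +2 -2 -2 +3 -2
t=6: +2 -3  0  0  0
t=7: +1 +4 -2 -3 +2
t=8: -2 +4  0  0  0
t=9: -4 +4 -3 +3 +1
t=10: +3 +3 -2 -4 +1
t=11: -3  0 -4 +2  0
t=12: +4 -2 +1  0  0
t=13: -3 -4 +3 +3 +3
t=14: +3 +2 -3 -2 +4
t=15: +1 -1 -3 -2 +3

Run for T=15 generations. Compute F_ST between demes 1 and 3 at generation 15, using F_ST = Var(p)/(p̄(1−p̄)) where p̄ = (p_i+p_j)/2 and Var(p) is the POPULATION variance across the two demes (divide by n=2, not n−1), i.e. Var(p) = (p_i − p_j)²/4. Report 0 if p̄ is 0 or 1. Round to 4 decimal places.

t=0: k=[55 0 0 0 0]
t=1: x=[52.0238 2.6453 0.0000 0.0000 0.0000] k=[50 5 0 0 0]
t=2: x=[47.2089 6.7544 0.2500 0.0000 0.0000] k=[49 9 0 0 0]
t=3: x=[46.4130 10.2063 0.4500 0.0000 0.0000] k=[50 14 0 0 0]
t=4: x=[47.6873 14.6570 0.7000 0.0000 0.0000] k=[44 14 1 0 0]
t=5: x=[41.6764 14.4116 1.6000 0.0520 0.0000] k=[44 12 0 3 0]
t=6: x=[41.5718 12.5991 0.7500 2.8025 0.1620] k=[44 10 1 3 0]
t=7: x=[41.4674 10.8891 1.5500 2.8543 0.1620] k=[42 15 0 0 2]
t=8: x=[39.7482 15.1479 0.7500 0.1040 2.0463] k=[38 19 1 0 2]
t=9: x=[36.0276 18.5449 1.8500 0.1560 2.0463] k=[32 23 0 3 3]
t=10: x=[30.4221 21.7609 1.3000 2.9579 3.2259] k=[33 25 0 0 4]
t=11: x=[31.4850 23.5985 1.2500 0.2080 4.0814] k=[28 24 0 2 4]
t=12: x=[26.6538 22.4556 1.3000 2.0770 4.1882] k=[31 20 2 2 4]
t=13: x=[29.3123 19.1375 2.9000 2.1807 4.1882] k=[26 15 6 5 7]
t=14: x=[24.3141 14.6570 6.4000 5.3360 7.3780] k=[27 17 3 3 11]
t=15: x=[25.3574 16.3275 3.7000 3.5273 11.2742] k=[26 15 1 2 14]

0.1069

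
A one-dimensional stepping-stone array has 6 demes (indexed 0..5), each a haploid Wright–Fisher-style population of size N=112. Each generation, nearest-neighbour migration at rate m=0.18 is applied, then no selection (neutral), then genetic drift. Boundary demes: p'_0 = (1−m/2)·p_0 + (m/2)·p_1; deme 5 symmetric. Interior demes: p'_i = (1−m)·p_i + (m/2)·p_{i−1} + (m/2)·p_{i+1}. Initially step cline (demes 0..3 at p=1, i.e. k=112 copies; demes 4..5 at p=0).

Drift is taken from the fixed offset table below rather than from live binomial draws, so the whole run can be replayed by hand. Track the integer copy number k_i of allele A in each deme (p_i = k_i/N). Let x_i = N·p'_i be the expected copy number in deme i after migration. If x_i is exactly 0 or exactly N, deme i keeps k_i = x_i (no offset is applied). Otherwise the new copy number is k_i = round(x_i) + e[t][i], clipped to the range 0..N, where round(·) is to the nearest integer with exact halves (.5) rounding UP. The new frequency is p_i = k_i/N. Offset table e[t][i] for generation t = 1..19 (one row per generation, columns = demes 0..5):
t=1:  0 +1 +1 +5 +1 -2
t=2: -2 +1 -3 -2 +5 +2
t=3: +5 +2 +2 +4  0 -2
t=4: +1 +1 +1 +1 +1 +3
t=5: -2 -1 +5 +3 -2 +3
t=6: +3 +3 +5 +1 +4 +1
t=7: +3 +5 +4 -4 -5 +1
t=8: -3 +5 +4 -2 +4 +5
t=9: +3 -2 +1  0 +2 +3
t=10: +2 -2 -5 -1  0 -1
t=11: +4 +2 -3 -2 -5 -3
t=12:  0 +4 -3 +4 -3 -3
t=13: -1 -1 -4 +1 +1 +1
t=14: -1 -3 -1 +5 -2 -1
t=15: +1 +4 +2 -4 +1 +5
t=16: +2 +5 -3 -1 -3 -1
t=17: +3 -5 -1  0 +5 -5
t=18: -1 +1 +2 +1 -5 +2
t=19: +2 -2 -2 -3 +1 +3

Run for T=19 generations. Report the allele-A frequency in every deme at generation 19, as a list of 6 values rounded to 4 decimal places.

[1.0000, 0.9107, 0.7946, 0.6161, 0.4464, 0.3661]

t=0: k=[112 112 112 112 0 0]
t=1: x=[112.0000 112.0000 112.0000 101.9200 10.0800 0.0000] k=[112 112 112 107 11 0]
t=2: x=[112.0000 112.0000 111.5500 98.8100 18.6500 0.9900] k=[112 112 109 97 24 3]
t=3: x=[112.0000 111.7300 108.1900 91.5100 28.6800 4.8900] k=[112 112 110 96 29 3]
t=4: x=[112.0000 111.8200 108.9200 91.2300 32.6900 5.3400] k=[112 112 110 92 34 8]
t=5: x=[112.0000 111.8200 108.5600 88.4000 36.8800 10.3400] k=[112 111 112 91 35 13]
t=6: x=[111.9100 111.1800 110.0200 87.8500 38.0600 14.9800] k=[112 112 112 89 42 16]
t=7: x=[112.0000 112.0000 109.9300 86.8400 43.8900 18.3400] k=[112 112 112 83 39 19]
t=8: x=[112.0000 112.0000 109.3900 81.6500 41.1600 20.8000] k=[112 112 112 80 45 26]
t=9: x=[112.0000 112.0000 109.1200 79.7300 46.4400 27.7100] k=[112 112 110 80 48 31]
t=10: x=[112.0000 111.8200 107.4800 79.8200 49.3500 32.5300] k=[112 110 102 79 49 32]
t=11: x=[111.8200 109.4600 100.6500 78.3700 50.1700 33.5300] k=[112 111 98 76 45 31]
t=12: x=[111.9100 109.9200 97.1900 75.1900 46.5300 32.2600] k=[112 112 94 79 44 29]
t=13: x=[112.0000 110.3800 94.2700 77.2000 45.8000 30.3500] k=[112 109 90 78 47 31]
t=14: x=[111.7300 107.5600 90.6300 76.2900 48.3500 32.4400] k=[111 105 90 81 46 31]
t=15: x=[110.4600 104.1900 90.5400 78.6600 47.8000 32.3500] k=[111 108 93 75 49 37]
t=16: x=[110.7300 106.9200 92.7300 74.2800 50.2600 38.0800] k=[112 112 90 73 47 37]
t=17: x=[112.0000 110.0200 90.4500 72.1900 48.4400 37.9000] k=[112 105 89 72 53 33]
t=18: x=[111.3700 104.1900 88.9100 71.8200 52.9100 34.8000] k=[110 105 91 73 48 37]
t=19: x=[109.5500 104.1900 90.6400 72.3700 49.2600 37.9900] k=[112 102 89 69 50 41]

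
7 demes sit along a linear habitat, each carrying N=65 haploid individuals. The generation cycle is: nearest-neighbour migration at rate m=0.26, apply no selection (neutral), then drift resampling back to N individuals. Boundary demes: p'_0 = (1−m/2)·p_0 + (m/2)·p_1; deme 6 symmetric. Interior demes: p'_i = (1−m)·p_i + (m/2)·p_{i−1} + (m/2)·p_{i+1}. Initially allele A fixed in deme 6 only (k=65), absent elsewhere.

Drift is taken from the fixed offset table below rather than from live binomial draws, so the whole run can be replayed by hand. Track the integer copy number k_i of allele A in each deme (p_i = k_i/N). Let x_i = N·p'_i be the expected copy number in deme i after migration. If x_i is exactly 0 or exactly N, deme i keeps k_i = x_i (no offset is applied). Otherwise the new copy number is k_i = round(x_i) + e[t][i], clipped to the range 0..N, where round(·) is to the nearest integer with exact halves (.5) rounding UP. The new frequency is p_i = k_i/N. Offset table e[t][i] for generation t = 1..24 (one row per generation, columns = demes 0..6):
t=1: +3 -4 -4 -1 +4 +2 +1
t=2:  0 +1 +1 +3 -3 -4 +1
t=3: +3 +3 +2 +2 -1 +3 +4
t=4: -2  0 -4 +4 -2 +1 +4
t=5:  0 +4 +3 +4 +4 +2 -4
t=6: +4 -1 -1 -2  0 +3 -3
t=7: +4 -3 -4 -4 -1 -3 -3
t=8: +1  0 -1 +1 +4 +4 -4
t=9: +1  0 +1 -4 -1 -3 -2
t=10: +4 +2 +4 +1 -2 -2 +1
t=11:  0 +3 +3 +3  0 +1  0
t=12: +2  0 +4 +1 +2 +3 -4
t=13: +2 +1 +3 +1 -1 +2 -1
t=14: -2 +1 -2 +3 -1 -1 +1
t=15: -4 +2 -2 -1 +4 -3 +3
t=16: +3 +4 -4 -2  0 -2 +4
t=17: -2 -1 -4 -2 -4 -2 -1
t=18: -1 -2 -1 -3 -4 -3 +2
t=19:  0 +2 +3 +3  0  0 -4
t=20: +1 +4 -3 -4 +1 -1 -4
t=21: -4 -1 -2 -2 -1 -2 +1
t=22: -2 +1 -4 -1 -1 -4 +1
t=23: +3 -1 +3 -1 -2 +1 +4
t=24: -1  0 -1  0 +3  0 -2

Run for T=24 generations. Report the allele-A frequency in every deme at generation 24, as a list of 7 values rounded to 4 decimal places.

[0.0462, 0.0615, 0.0462, 0.0462, 0.1077, 0.1538, 0.2308]

t=0: k=[0 0 0 0 0 0 65]
t=1: x=[0.0000 0.0000 0.0000 0.0000 0.0000 8.4500 56.5500] k=[0 0 0 0 0 10 58]
t=2: x=[0.0000 0.0000 0.0000 0.0000 1.3000 14.9400 51.7600] k=[0 0 0 0 0 11 53]
t=3: x=[0.0000 0.0000 0.0000 0.0000 1.4300 15.0300 47.5400] k=[0 0 0 0 0 18 52]
t=4: x=[0.0000 0.0000 0.0000 0.0000 2.3400 20.0800 47.5800] k=[0 0 0 0 0 21 52]
t=5: x=[0.0000 0.0000 0.0000 0.0000 2.7300 22.3000 47.9700] k=[0 0 0 0 7 24 44]
t=6: x=[0.0000 0.0000 0.0000 0.9100 8.3000 24.3900 41.4000] k=[0 0 0 0 8 27 38]
t=7: x=[0.0000 0.0000 0.0000 1.0400 9.4300 25.9600 36.5700] k=[0 0 0 0 8 23 34]
t=8: x=[0.0000 0.0000 0.0000 1.0400 8.9100 22.4800 32.5700] k=[0 0 0 2 13 26 29]
t=9: x=[0.0000 0.0000 0.2600 3.1700 13.2600 24.7000 28.6100] k=[0 0 1 0 12 22 27]
t=10: x=[0.0000 0.1300 0.7400 1.6900 11.7400 21.3500 26.3500] k=[0 2 5 3 10 19 27]
t=11: x=[0.2600 2.1300 4.3500 4.1700 10.2600 18.8700 25.9600] k=[0 5 7 7 10 20 26]
t=12: x=[0.6500 4.6100 6.7400 7.3900 10.9100 19.4800 25.2200] k=[3 5 11 8 13 22 21]
t=13: x=[3.2600 5.5200 9.8300 9.0400 13.5200 20.7000 21.1300] k=[5 7 13 10 13 23 20]
t=14: x=[5.2600 7.5200 11.8300 10.7800 13.9100 21.3100 20.3900] k=[3 9 10 14 13 20 21]
t=15: x=[3.7800 8.3500 10.3900 13.3500 14.0400 19.2200 20.8700] k=[0 10 8 12 18 16 24]
t=16: x=[1.3000 8.4400 8.7800 12.2600 16.9600 17.3000 22.9600] k=[4 12 5 10 17 15 27]
t=17: x=[5.0400 10.0500 6.5600 10.2600 15.8300 16.8200 25.4400] k=[3 9 3 8 12 15 24]
t=18: x=[3.7800 7.4400 4.4300 7.8700 11.8700 15.7800 22.8300] k=[3 5 3 5 8 13 25]
t=19: x=[3.2600 4.4800 3.5200 5.1300 8.2600 13.9100 23.4400] k=[3 6 7 8 8 14 19]
t=20: x=[3.3900 5.7400 7.0000 7.8700 8.7800 13.8700 18.3500] k=[4 10 4 4 10 13 14]
t=21: x=[4.7800 8.4400 4.7800 4.7800 9.6100 12.7400 13.8700] k=[1 7 3 3 9 11 15]
t=22: x=[1.7800 5.7000 3.5200 3.7800 8.4800 11.2600 14.4800] k=[0 7 0 3 7 7 15]
t=23: x=[0.9100 5.1800 1.3000 3.1300 6.4800 8.0400 13.9600] k=[4 4 4 2 4 9 18]
t=24: x=[4.0000 4.0000 3.7400 2.5200 4.3900 9.5200 16.8300] k=[3 4 3 3 7 10 15]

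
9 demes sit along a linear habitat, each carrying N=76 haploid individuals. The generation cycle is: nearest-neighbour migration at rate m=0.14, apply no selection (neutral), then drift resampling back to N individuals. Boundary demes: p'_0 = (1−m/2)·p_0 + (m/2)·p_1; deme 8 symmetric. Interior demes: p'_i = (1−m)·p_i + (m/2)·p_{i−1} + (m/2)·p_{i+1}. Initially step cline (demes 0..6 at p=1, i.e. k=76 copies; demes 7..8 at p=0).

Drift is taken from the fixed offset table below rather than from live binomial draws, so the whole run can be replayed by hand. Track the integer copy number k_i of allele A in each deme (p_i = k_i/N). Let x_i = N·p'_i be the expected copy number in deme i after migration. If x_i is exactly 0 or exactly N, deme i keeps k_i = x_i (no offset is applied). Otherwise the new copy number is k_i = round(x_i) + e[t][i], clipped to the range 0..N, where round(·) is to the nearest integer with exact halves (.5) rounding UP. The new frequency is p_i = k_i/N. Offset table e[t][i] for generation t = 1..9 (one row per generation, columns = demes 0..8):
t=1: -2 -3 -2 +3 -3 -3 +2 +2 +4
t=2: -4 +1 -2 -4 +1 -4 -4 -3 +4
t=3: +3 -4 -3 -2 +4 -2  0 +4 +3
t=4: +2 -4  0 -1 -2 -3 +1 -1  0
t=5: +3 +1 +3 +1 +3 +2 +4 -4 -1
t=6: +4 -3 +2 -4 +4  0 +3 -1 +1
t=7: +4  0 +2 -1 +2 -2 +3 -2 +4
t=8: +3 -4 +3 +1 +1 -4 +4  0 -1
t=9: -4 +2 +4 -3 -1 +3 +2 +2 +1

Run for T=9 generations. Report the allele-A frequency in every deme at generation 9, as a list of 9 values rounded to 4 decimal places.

[1.0000, 1.0000, 1.0000, 1.0000, 0.9737, 0.8816, 0.8158, 0.3421, 0.2105]

t=0: k=[76 76 76 76 76 76 76 0 0]
t=1: x=[76.0000 76.0000 76.0000 76.0000 76.0000 76.0000 70.6800 5.3200 0.0000] k=[76 76 76 76 76 76 73 7 0]
t=2: x=[76.0000 76.0000 76.0000 76.0000 76.0000 75.7900 68.5900 11.1300 0.4900] k=[76 76 76 76 76 72 65 8 4]
t=3: x=[76.0000 76.0000 76.0000 76.0000 75.7200 71.7900 61.5000 11.7100 4.2800] k=[76 76 76 76 76 70 62 16 7]
t=4: x=[76.0000 76.0000 76.0000 76.0000 75.5800 69.8600 59.3400 18.5900 7.6300] k=[76 76 76 76 74 67 60 18 8]
t=5: x=[76.0000 76.0000 76.0000 75.8600 73.6500 67.0000 57.5500 20.2400 8.7000] k=[76 76 76 76 76 69 62 16 8]
t=6: x=[76.0000 76.0000 76.0000 76.0000 75.5100 69.0000 59.2700 18.6600 8.5600] k=[76 76 76 76 76 69 62 18 10]
t=7: x=[76.0000 76.0000 76.0000 76.0000 75.5100 69.0000 59.4100 20.5200 10.5600] k=[76 76 76 76 76 67 62 19 15]
t=8: x=[76.0000 76.0000 76.0000 76.0000 75.3700 67.2800 59.3400 21.7300 15.2800] k=[76 76 76 76 76 63 63 22 14]
t=9: x=[76.0000 76.0000 76.0000 76.0000 75.0900 63.9100 60.1300 24.3100 14.5600] k=[76 76 76 76 74 67 62 26 16]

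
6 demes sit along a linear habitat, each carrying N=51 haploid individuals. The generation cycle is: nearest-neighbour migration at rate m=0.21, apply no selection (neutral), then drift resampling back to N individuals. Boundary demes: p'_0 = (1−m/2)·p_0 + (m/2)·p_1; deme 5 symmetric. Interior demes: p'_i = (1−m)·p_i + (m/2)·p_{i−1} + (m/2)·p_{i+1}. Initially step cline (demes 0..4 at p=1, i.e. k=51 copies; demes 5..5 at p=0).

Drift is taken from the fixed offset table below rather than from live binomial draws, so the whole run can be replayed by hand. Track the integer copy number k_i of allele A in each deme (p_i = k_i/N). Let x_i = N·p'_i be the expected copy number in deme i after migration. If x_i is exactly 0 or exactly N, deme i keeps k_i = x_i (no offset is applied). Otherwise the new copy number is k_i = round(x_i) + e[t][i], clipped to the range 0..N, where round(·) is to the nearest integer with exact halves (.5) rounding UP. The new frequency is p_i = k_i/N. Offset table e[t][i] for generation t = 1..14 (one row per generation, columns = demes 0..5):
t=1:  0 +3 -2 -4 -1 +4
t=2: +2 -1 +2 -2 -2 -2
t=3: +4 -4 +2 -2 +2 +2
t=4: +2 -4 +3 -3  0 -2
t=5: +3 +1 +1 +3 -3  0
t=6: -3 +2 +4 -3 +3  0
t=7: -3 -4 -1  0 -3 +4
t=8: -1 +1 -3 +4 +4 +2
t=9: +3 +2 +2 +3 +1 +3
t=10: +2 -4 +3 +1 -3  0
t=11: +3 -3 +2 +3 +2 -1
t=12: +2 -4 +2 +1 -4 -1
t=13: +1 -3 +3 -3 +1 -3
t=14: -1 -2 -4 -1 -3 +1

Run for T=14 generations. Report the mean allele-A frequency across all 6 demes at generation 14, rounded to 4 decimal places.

t=0: k=[51 51 51 51 51 0]
t=1: x=[51.0000 51.0000 51.0000 51.0000 45.6450 5.3550] k=[51 51 51 51 45 9]
t=2: x=[51.0000 51.0000 51.0000 50.3700 41.8500 12.7800] k=[51 51 51 48 40 11]
t=3: x=[51.0000 51.0000 50.6850 47.4750 37.7950 14.0450] k=[51 51 51 45 40 16]
t=4: x=[51.0000 51.0000 50.3700 45.1050 38.0050 18.5200] k=[51 51 51 42 38 17]
t=5: x=[51.0000 51.0000 50.0550 42.5250 36.2150 19.2050] k=[51 51 51 46 33 19]
t=6: x=[51.0000 51.0000 50.4750 45.1600 32.8950 20.4700] k=[51 51 51 42 36 20]
t=7: x=[51.0000 51.0000 50.0550 42.3150 34.9500 21.6800] k=[51 51 49 42 32 26]
t=8: x=[51.0000 50.7900 48.4750 41.6850 32.4200 26.6300] k=[51 51 45 46 36 29]
t=9: x=[51.0000 50.3700 45.7350 44.8450 36.3150 29.7350] k=[51 51 48 48 37 33]
t=10: x=[51.0000 50.6850 48.3150 46.8450 37.7350 33.4200] k=[51 47 51 48 35 33]
t=11: x=[50.5800 47.8400 50.2650 46.9500 36.1550 33.2100] k=[51 45 51 50 38 32]
t=12: x=[50.3700 46.2600 50.2650 48.8450 38.6300 32.6300] k=[51 42 51 50 35 32]
t=13: x=[50.0550 43.8900 49.9500 48.5300 36.2600 32.3150] k=[51 41 51 46 37 29]
t=14: x=[49.9500 43.1000 49.4250 45.5800 37.1050 29.8400] k=[49 41 45 45 34 31]

0.8007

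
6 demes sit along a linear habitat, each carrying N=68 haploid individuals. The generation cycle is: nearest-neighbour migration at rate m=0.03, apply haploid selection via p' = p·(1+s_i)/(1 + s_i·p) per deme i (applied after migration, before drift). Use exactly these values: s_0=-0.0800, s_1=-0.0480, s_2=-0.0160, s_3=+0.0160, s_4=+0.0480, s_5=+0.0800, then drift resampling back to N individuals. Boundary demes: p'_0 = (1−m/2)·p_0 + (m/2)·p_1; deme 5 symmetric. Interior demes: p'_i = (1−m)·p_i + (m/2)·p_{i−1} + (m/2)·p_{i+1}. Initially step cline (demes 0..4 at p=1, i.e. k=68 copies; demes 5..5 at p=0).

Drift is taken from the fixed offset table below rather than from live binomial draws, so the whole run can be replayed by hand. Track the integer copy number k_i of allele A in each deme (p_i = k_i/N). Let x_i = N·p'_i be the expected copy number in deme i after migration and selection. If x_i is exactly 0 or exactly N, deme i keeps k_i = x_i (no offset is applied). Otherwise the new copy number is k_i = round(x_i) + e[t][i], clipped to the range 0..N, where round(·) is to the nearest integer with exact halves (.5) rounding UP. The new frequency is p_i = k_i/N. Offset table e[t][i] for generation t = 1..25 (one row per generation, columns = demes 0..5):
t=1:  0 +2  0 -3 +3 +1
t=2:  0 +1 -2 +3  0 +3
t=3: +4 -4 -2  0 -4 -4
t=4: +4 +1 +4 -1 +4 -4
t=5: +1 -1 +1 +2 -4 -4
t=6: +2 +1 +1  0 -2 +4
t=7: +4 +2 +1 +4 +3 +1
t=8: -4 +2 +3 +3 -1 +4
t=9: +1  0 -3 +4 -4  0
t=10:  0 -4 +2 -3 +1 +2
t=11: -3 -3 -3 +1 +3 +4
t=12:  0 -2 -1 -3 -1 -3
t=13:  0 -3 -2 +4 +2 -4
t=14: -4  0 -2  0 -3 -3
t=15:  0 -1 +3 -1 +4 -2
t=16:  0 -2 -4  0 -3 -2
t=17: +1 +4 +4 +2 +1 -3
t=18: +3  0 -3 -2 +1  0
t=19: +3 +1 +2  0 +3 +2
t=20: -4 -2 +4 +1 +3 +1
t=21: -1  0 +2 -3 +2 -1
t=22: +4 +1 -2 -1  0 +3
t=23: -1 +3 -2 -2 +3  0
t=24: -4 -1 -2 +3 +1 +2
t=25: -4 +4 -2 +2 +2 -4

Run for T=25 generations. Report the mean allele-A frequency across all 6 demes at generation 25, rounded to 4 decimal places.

t=0: k=[68 68 68 68 68 0]
t=1: x=[68.0000 68.0000 68.0000 68.0000 67.0260 1.1003] k=[68 68 68 68 68 2]
t=2: x=[68.0000 68.0000 68.0000 68.0000 67.0547 3.2179] k=[68 68 68 68 67 6]
t=3: x=[68.0000 68.0000 68.0000 67.9852 66.1847 7.4079] k=[68 68 68 68 62 3]
t=4: x=[68.0000 68.0000 68.0000 67.9114 61.4864 4.1767] k=[68 68 68 67 65 0]
t=5: x=[68.0000 68.0000 67.9848 67.0007 64.2257 1.0518] k=[68 68 68 68 60 0]
t=6: x=[68.0000 68.0000 68.0000 67.8819 59.5723 0.9710] k=[68 68 68 68 58 5]
t=7: x=[68.0000 68.0000 68.0000 67.8524 57.7692 6.2162] k=[68 68 68 68 61 7]
t=8: x=[68.0000 68.0000 68.0000 67.8967 60.6095 8.3580] k=[68 68 68 68 60 12]
t=9: x=[68.0000 68.0000 68.0000 67.8819 59.7461 13.5351] k=[68 68 68 68 56 14]
t=10: x=[68.0000 68.0000 68.0000 67.8228 56.0198 15.5330] k=[68 68 68 65 57 18]
t=11: x=[68.0000 68.0000 67.9543 64.9713 56.9750 19.6423] k=[68 68 65 66 60 24]
t=12: x=[68.0000 67.9527 65.0143 65.9271 59.8909 25.7595] k=[68 66 64 63 59 23]
t=13: x=[67.9674 65.9023 63.9541 63.0286 58.8961 24.7381] k=[68 63 62 67 61 21]
t=14: x=[67.9185 62.8299 62.0024 66.8530 60.7975 22.7499] k=[64 63 60 67 58 20]
t=15: x=[63.6582 62.7360 60.0373 66.7792 57.9725 21.6907] k=[64 62 63 66 62 20]
t=16: x=[63.6420 61.7722 62.9552 65.9271 61.7031 21.7525] k=[64 60 59 66 59 20]
t=17: x=[63.6097 59.6929 58.9947 65.8237 58.8961 21.7061] k=[65 64 63 68 60 19]
t=18: x=[64.7354 63.8107 63.0160 67.8081 59.8474 20.7064] k=[68 64 60 66 61 21]
t=19: x=[67.9348 63.8107 60.0373 65.8680 60.7831 22.7499] k=[68 65 62 66 64 25]
t=20: x=[67.9511 64.8557 62.0176 65.9419 63.6403 26.8244] k=[64 63 66 67 67 28]
t=21: x=[63.6582 62.8299 65.9380 67.0007 66.4860 29.8674] k=[63 63 68 64 68 29]
t=22: x=[62.5997 62.8455 67.8628 64.1777 67.3843 30.8771] k=[67 64 66 63 67 34]
t=23: x=[66.8656 63.8891 65.8923 63.1766 66.5147 35.8017] k=[66 67 64 61 68 36]
t=24: x=[65.8479 66.8874 63.9388 61.2472 67.4416 37.7771] k=[62 66 62 64 68 40]
t=25: x=[61.5922 65.7766 62.0024 64.0889 67.5418 41.6720] k=[58 68 60 66 68 38]

0.8775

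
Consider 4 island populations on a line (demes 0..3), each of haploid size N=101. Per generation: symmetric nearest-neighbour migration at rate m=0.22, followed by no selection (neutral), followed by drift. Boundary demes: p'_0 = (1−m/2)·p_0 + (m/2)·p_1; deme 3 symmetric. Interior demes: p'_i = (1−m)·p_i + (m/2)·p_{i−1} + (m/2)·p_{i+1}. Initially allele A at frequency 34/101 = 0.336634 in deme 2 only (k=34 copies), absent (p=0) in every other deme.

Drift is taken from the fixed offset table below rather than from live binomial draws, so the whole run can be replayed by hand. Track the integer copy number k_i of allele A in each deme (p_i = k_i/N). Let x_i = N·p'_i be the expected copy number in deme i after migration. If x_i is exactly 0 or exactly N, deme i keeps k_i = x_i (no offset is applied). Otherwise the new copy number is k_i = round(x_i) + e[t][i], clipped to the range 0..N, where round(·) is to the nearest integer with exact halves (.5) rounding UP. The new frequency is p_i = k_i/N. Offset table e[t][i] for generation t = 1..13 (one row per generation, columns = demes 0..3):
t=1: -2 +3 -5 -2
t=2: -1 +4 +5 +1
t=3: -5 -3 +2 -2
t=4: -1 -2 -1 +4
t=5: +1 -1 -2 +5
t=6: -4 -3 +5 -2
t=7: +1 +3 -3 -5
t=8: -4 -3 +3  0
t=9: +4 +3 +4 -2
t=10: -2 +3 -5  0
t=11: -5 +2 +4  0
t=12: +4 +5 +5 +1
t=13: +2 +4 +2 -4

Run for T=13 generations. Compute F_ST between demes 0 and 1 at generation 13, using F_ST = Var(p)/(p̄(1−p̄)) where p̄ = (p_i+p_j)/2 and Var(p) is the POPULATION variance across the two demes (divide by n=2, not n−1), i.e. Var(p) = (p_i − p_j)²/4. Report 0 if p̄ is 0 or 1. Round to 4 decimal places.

t=0: k=[0 0 34 0]
t=1: x=[0.0000 3.7400 26.5200 3.7400] k=[0 7 22 2]
t=2: x=[0.7700 7.8800 18.1500 4.2000] k=[0 12 23 5]
t=3: x=[1.3200 11.8900 19.8100 6.9800] k=[0 9 22 5]
t=4: x=[0.9900 9.4400 18.7000 6.8700] k=[0 7 18 11]
t=5: x=[0.7700 7.4400 16.0200 11.7700] k=[2 6 14 17]
t=6: x=[2.4400 6.4400 13.4500 16.6700] k=[0 3 18 15]
t=7: x=[0.3300 4.3200 16.0200 15.3300] k=[1 7 13 10]
t=8: x=[1.6600 7.0000 12.0100 10.3300] k=[0 4 15 10]
t=9: x=[0.4400 4.7700 13.2400 10.5500] k=[4 8 17 9]
t=10: x=[4.4400 8.5500 15.1300 9.8800] k=[2 12 10 10]
t=11: x=[3.1000 10.6800 10.2200 10.0000] k=[0 13 14 10]
t=12: x=[1.4300 11.6800 13.4500 10.4400] k=[5 17 18 11]
t=13: x=[6.3200 15.7900 17.1200 11.7700] k=[8 20 19 8]

0.0296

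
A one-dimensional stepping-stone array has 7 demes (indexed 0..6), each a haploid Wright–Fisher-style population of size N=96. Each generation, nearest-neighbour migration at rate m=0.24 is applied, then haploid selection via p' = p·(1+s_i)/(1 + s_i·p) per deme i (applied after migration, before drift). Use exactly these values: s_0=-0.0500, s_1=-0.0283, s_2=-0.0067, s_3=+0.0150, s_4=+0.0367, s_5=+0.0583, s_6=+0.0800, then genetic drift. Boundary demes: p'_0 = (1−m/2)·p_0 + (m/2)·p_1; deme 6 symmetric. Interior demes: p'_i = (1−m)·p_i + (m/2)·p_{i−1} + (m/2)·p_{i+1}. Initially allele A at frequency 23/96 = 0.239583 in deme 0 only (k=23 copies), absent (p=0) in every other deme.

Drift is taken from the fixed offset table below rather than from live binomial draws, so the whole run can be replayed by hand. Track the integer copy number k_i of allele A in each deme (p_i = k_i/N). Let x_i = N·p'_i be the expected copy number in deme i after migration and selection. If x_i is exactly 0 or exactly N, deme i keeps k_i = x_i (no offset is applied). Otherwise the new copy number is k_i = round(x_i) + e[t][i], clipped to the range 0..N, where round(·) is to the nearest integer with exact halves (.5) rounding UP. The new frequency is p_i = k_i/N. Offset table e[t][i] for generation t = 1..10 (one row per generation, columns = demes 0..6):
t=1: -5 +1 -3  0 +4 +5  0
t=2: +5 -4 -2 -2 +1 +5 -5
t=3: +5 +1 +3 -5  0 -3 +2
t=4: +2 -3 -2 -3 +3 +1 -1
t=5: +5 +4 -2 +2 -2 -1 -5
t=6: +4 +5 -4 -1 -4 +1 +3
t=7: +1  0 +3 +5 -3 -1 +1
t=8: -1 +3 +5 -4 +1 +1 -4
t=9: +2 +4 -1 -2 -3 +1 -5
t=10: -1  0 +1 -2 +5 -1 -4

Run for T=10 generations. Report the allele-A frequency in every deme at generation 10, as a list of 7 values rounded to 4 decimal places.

t=0: k=[23 0 0 0 0 0 0]
t=1: x=[19.4329 2.6841 0.0000 0.0000 0.0000 0.0000 0.0000] k=[14 4 0 0 0 0 0]
t=2: x=[12.2416 4.5928 0.4768 0.0000 0.0000 0.0000 0.0000] k=[17 1 0 0 0 0 0]
t=3: x=[14.4394 2.7230 0.1192 0.0000 0.0000 0.0000 0.0000] k=[19 4 3 0 0 0 0]
t=4: x=[16.4877 5.5285 2.7420 0.3654 0.0000 0.0000 0.0000] k=[18 3 1 0 0 0 0]
t=5: x=[15.5210 4.4369 1.1126 0.1218 0.0000 0.0000 0.0000] k=[21 8 0 2 0 0 0]
t=6: x=[18.6569 8.3779 1.1921 1.5424 0.2488 0.0000 0.0000] k=[23 13 0 1 0 0 0]
t=7: x=[20.9478 12.3282 1.6689 0.7713 0.1244 0.0000 0.0000] k=[22 12 5 6 0 0 0]
t=8: x=[19.9764 12.0541 5.9225 5.2332 0.7462 0.0000 0.0000] k=[19 15 11 1 2 0 0]
t=9: x=[17.7654 14.6402 10.2185 2.3539 1.6991 0.2540 0.0000] k=[20 19 9 0 0 1 0]
t=10: x=[19.0836 17.5053 9.0647 1.0960 0.1244 0.8039 0.1296] k=[18 18 10 0 5 0 0]

[0.1875, 0.1875, 0.1042, 0.0000, 0.0521, 0.0000, 0.0000]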